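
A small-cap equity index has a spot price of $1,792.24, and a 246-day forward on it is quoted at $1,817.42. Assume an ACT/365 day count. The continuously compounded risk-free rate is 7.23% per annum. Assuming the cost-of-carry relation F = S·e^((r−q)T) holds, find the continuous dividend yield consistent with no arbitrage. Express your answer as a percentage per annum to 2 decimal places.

5.16%

From F = S·e^((r−q)T): (r − q) = ln(F/S)/T
ln(1817.42/1792.24) = ln(1.014049) = 0.013951
(r − q) = 0.013951 / (246/365) = 0.020700
q = r − ln(F/S)/T = 0.0723 − 0.020700 = 0.051600
q = 5.16%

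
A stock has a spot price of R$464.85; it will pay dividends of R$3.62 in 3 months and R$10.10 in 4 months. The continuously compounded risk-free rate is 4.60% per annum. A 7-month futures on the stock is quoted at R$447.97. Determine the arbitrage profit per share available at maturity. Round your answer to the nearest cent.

R$15.63 per share

PV(dividends) I = 3.62·e^(−0.0460·3/12) + 10.10·e^(−0.0460·4/12) = 13.5249
Fair futures F* = (S − I)·e^(rT) = (464.85 − 13.5249)·e^0.026833 = 451.3251 × 1.027196 = 463.5993
Market R$447.97 < fair 463.5993: forward underpriced → reverse cash-and-carry (short the stock, invest proceeds at r, pay the dividends, go long the forward).
Profit at T = |F_mkt − F*| = |447.97 − 463.5993| = R$15.63 per share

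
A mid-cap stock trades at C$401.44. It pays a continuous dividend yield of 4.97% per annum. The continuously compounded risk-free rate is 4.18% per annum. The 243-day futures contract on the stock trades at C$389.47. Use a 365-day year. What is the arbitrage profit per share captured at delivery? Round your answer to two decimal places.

C$9.86 per share

Fair futures: F* = S·e^(carry·T), with carry = (r − q) = 0.0418 − 0.0497 = -0.0079
F* = 401.44 · e^(-0.0079 × 243/365) = 401.44 · e^-0.005259 = 401.44 × 0.994755 = C$399.3344
Market C$389.47 < fair C$399.3344: forward underpriced → reverse cash-and-carry (short spot, go long the forward).
At maturity, profit = |F_mkt − F*| = |389.47 − 399.3344| = C$9.86 per share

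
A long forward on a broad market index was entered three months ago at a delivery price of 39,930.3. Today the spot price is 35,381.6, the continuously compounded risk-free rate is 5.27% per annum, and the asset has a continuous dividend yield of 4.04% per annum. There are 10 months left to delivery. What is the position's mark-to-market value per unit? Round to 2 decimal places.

Current fair forward for the remaining 10 months: F = S·e^((r − q)·T), (r − q) = 0.0527 − 0.0404 = 0.0123
F = 35381.6 · e^(0.0123 × 10/12) = 35381.6 × 1.01030271 = 35746.1264
Value of long forward = (F − K)·e^(−rT) = (35746.1264 − 39930.3) · e^(−0.0527·10/12)
= -4184.1736 × 0.95703371 = -4004.40

-4004.40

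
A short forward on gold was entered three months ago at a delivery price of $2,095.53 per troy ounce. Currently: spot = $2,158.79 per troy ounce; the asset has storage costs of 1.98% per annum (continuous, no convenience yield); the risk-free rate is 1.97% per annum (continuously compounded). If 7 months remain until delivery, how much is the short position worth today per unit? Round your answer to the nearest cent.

Current fair forward for the remaining 7 months: F = S·e^((r + u)·T), (r + u) = 0.0197 + 0.0198 = 0.0395
F = 2158.79 · e^(0.0395 × 7/12) = 2158.79 × 1.02330918 = 2209.1096
Value of long forward = (F − K)·e^(−rT) = (2209.1096 − 2095.53) · e^(−0.0197·7/12)
= 113.5796 × 0.98857411 = 112.28
Short position value = −(long value) = -$112.28

-$112.28 per troy ounce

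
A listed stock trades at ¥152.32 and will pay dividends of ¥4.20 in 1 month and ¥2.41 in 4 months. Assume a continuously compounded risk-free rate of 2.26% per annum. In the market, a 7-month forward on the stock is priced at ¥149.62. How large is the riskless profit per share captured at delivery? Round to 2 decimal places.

PV(dividends) I = 4.20·e^(−0.0226·1/12) + 2.41·e^(−0.0226·4/12) = 6.5840
Fair forward F* = (S − I)·e^(rT) = (152.32 − 6.5840)·e^0.013183 = 145.7360 × 1.013270 = 147.6699
Market ¥149.62 > fair 147.6699: forward overpriced → cash-and-carry (borrow at r, buy the stock and collect the dividends, short the forward).
Profit at T = |F_mkt − F*| = |149.62 − 147.6699| = ¥1.95 per share

¥1.95 per share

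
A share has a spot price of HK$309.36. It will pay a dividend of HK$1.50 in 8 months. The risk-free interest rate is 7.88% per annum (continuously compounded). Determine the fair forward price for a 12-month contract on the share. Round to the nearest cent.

PV(dividends) I = 1.50·e^(−0.0788·8/12)
I = 1.4232
F = (S − I)·e^(rT) = (309.36 − 1.4232) · e^(0.0788·12/12)
= 307.9368 · e^0.078800 = 307.9368 × 1.081988 = HK$333.18

HK$333.18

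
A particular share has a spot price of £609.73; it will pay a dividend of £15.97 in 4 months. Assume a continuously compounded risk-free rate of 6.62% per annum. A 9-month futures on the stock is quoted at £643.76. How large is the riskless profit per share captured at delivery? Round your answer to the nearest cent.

PV(dividends) I = 15.97·e^(−0.0662·4/12) = 15.6215
Fair futures F* = (S − I)·e^(rT) = (609.73 − 15.6215)·e^0.049650 = 594.1085 × 1.050903 = 624.3504
Market £643.76 > fair 624.3504: forward overpriced → cash-and-carry (borrow at r, buy the stock and collect the dividends, short the forward).
Profit at T = |F_mkt − F*| = |643.76 − 624.3504| = £19.41 per share

£19.41 per share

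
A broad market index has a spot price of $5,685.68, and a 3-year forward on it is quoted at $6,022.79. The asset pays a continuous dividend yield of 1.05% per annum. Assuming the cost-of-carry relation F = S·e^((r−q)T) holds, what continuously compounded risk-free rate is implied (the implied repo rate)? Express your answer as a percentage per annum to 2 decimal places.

From F = S·e^((r−q)T): (r − q) = ln(F/S)/T
ln(6022.79/5685.68) = ln(1.059291) = 0.057600
(r − q) = 0.057600 / (3) = 0.019200
r = ln(F/S)/T + q = 0.019200 + 0.0105 = 0.029700
r = 2.97%

2.97%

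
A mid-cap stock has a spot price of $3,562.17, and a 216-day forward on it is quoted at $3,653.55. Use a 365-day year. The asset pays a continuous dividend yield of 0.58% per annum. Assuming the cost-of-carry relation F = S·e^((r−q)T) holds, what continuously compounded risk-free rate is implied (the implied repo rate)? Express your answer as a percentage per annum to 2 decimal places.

From F = S·e^((r−q)T): (r − q) = ln(F/S)/T
ln(3653.55/3562.17) = ln(1.025653) = 0.025329
(r − q) = 0.025329 / (216/365) = 0.042801
r = ln(F/S)/T + q = 0.042801 + 0.0058 = 0.048601
r = 4.86%

4.86%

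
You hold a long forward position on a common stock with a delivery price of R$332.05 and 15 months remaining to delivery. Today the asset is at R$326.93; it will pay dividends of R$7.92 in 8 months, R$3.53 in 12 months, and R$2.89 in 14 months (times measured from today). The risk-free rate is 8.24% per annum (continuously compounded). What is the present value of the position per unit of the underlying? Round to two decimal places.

R$14.01

PV(remaining dividends) I = 7.92·e^(−0.0824·8/12) + 3.53·e^(−0.0824·12/12) + 2.89·e^(−0.0824·14/12) = 13.3726
Current forward F = (S − I)·e^(rT) = (326.93 − 13.3726)·e^(0.0824·15/12) = 313.5574 × 1.108491 = 347.5756
Value (long) = (F − K)·e^(−rT) = (347.5756 − 332.05) × 0.902127 = 14.0061
Value = R$14.01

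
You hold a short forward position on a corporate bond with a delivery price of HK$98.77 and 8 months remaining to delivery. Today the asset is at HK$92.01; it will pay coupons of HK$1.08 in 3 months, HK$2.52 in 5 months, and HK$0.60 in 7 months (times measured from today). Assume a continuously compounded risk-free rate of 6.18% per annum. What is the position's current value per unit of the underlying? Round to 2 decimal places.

PV(remaining coupons) I = 1.08·e^(−0.0618·3/12) + 2.52·e^(−0.0618·5/12) + 0.60·e^(−0.0618·7/12) = 4.0981
Current forward F = (S − I)·e^(rT) = (92.01 − 4.0981)·e^(0.0618·8/12) = 87.9119 × 1.042060 = 91.6095
Value (long) = (F − K)·e^(−rT) = (91.6095 − 98.77) × 0.959637 = -6.8715
Short position value = −(long value) = HK$6.87

HK$6.87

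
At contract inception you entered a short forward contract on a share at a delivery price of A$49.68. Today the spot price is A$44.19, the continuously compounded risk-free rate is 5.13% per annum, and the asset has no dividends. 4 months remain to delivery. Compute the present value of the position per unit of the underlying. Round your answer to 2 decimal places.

Current fair forward for the remaining 4 months: F = S·e^(r·T), r = 0.0513
F = 44.19 · e^(0.0513 × 4/12) = 44.19 × 1.017247 = 44.9521
Value of long forward = (F − K)·e^(−rT) = (44.9521 − 49.68) · e^(−0.0513·4/12)
= -4.7279 × 0.983045 = -4.65
Short position value = −(long value) = A$4.65

A$4.65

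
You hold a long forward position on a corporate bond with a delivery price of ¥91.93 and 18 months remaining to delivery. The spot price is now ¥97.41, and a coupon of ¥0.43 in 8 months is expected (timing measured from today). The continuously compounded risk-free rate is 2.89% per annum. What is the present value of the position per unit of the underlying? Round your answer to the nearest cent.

PV(remaining coupons) I = 0.43·e^(−0.0289·8/12) = 0.4218
Current forward F = (S − I)·e^(rT) = (97.41 − 0.4218)·e^(0.0289·18/12) = 96.9882 × 1.044303 = 101.2851
Value (long) = (F − K)·e^(−rT) = (101.2851 − 91.93) × 0.957576 = 8.9582
Value = ¥8.96

¥8.96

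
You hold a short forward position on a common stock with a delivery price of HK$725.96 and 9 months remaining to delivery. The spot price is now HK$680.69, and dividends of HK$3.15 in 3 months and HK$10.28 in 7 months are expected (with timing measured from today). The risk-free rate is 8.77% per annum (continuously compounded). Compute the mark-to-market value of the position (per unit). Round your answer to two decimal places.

PV(remaining dividends) I = 3.15·e^(−0.0877·3/12) + 10.28·e^(−0.0877·7/12) = 12.8490
Current forward F = (S − I)·e^(rT) = (680.69 − 12.8490)·e^(0.0877·9/12) = 667.8410 × 1.067986 = 713.2448
Value (long) = (F − K)·e^(−rT) = (713.2448 − 725.96) × 0.936342 = -11.9058
Short position value = −(long value) = HK$11.91

HK$11.91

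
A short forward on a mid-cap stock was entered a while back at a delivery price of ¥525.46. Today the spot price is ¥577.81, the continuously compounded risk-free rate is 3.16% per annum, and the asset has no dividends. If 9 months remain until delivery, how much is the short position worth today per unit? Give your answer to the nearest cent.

Current fair forward for the remaining 9 months: F = S·e^(r·T), r = 0.0316
F = 577.81 · e^(0.0316 × 9/12) = 577.81 × 1.023983 = 591.6676
Value of long forward = (F − K)·e^(−rT) = (591.6676 − 525.46) · e^(−0.0316·9/12)
= 66.2076 × 0.976579 = 64.66
Short position value = −(long value) = -¥64.66

-¥64.66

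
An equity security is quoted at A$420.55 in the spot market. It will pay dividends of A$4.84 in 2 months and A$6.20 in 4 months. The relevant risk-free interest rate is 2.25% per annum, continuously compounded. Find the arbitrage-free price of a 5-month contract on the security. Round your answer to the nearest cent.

A$413.43

PV(dividends) I = 4.84·e^(−0.0225·2/12) + 6.20·e^(−0.0225·4/12)
I = 4.8219 + 6.1537 = 10.9756
F = (S − I)·e^(rT) = (420.55 − 10.9756) · e^(0.0225·5/12)
= 409.5744 · e^0.009375 = 409.5744 × 1.009419 = A$413.43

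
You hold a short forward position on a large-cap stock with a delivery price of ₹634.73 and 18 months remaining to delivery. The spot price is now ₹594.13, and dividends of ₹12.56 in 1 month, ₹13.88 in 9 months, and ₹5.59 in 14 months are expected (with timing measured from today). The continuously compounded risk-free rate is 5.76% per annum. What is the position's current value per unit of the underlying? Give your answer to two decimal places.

PV(remaining dividends) I = 12.56·e^(−0.0576·1/12) + 13.88·e^(−0.0576·9/12) + 5.59·e^(−0.0576·14/12) = 31.0197
Current forward F = (S − I)·e^(rT) = (594.13 − 31.0197)·e^(0.0576·18/12) = 563.1103 × 1.090242 = 613.9265
Value (long) = (F − K)·e^(−rT) = (613.9265 − 634.73) × 0.917227 = -19.0815
Short position value = −(long value) = ₹19.08

₹19.08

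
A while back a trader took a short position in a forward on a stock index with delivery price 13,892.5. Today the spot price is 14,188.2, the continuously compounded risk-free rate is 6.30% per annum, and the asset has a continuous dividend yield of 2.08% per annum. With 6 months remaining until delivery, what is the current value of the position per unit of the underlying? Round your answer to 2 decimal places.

Current fair forward for the remaining 6 months: F = S·e^((r − q)·T), (r − q) = 0.0630 − 0.0208 = 0.0422
F = 14188.2 · e^(0.0422 × 6/12) = 14188.2 × 1.02132418 = 14490.7517
Value of long forward = (F − K)·e^(−rT) = (14490.7517 − 13892.5) · e^(−0.0630·6/12)
= 598.2517 × 0.96899096 = 579.70
Short position value = −(long value) = -579.70

-579.70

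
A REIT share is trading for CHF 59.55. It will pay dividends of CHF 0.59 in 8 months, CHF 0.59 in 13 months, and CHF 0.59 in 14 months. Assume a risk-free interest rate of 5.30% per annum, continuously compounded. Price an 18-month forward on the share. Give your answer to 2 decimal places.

CHF 62.66

PV(dividends) I = 0.59·e^(−0.0530·8/12) + 0.59·e^(−0.0530·13/12) + 0.59·e^(−0.0530·14/12)
I = 0.5695 + 0.5571 + 0.5546 = 1.6812
F = (S − I)·e^(rT) = (59.55 − 1.6812) · e^(0.0530·18/12)
= 57.8688 · e^0.079500 = 57.8688 × 1.082746 = CHF 62.66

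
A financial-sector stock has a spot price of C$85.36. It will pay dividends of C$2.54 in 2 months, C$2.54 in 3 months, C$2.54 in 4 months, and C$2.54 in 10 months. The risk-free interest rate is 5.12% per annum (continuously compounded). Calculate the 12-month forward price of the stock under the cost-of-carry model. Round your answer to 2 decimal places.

PV(dividends) I = 2.54·e^(−0.0512·2/12) + 2.54·e^(−0.0512·3/12) + 2.54·e^(−0.0512·4/12) + 2.54·e^(−0.0512·10/12)
I = 2.5184 + 2.5077 + 2.4970 + 2.4339 = 9.9570
F = (S − I)·e^(rT) = (85.36 − 9.9570) · e^(0.0512·12/12)
= 75.4030 · e^0.051200 = 75.4030 × 1.052533 = C$79.36

C$79.36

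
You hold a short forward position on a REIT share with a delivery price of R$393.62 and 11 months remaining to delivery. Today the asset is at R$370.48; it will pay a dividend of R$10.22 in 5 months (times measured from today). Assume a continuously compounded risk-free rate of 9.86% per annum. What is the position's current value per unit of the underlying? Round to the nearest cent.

PV(remaining dividends) I = 10.22·e^(−0.0986·5/12) = 9.8086
Current forward F = (S − I)·e^(rT) = (370.48 − 9.8086)·e^(0.0986·11/12) = 360.6714 × 1.094594 = 394.7888
Value (long) = (F − K)·e^(−rT) = (394.7888 − 393.62) × 0.913581 = 1.0678
Short position value = −(long value) = -R$1.07

-R$1.07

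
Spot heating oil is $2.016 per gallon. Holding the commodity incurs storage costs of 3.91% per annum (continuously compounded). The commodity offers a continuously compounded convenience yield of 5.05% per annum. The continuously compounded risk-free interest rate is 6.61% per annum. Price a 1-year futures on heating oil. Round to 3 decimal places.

Net carry = r + u − y = 0.0661 + 0.0391 − 0.0505 = 0.0547
F = S·e^((r+u−y)T) = 2.016 · e^(0.0547 × 1) = 2.016 · e^0.054700
= 2.016 × 1.056224 = $2.129 per gallon

$2.129 per gallon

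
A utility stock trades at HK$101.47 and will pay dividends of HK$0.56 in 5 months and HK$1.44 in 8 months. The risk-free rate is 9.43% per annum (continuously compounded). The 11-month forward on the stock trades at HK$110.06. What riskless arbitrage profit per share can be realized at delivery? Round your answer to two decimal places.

HK$1.49 per share

PV(dividends) I = 0.56·e^(−0.0943·5/12) + 1.44·e^(−0.0943·8/12) = 1.8907
Fair forward F* = (S − I)·e^(rT) = (101.47 − 1.8907)·e^0.086442 = 99.5793 × 1.090288 = 108.5701
Market HK$110.06 > fair 108.5701: forward overpriced → cash-and-carry (borrow at r, buy the stock and collect the dividends, short the forward).
Profit at T = |F_mkt − F*| = |110.06 − 108.5701| = HK$1.49 per share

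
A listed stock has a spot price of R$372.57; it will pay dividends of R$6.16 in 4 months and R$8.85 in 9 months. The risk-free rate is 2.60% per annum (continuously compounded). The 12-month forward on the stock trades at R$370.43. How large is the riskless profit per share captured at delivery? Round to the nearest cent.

R$3.22 per share

PV(dividends) I = 6.16·e^(−0.0260·4/12) + 8.85·e^(−0.0260·9/12) = 14.7859
Fair forward F* = (S − I)·e^(rT) = (372.57 − 14.7859)·e^0.026000 = 357.7841 × 1.026341 = 367.2085
Market R$370.43 > fair 367.2085: forward overpriced → cash-and-carry (borrow at r, buy the stock and collect the dividends, short the forward).
Profit at T = |F_mkt − F*| = |370.43 − 367.2085| = R$3.22 per share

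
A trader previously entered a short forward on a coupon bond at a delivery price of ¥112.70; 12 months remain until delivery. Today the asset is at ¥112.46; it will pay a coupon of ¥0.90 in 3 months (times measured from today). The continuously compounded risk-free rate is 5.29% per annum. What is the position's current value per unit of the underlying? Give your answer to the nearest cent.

-¥4.68

PV(remaining coupons) I = 0.90·e^(−0.0529·3/12) = 0.8882
Current forward F = (S − I)·e^(rT) = (112.46 − 0.8882)·e^(0.0529·12/12) = 111.5718 × 1.054324 = 117.6328
Value (long) = (F − K)·e^(−rT) = (117.6328 − 112.70) × 0.948475 = 4.6786
Short position value = −(long value) = -¥4.68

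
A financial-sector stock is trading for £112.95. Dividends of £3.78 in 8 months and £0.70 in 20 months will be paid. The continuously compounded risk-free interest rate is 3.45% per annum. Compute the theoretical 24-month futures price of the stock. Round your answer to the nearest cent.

£116.35

PV(dividends) I = 3.78·e^(−0.0345·8/12) + 0.70·e^(−0.0345·20/12)
I = 3.6941 + 0.6609 = 4.3550
F = (S − I)·e^(rT) = (112.95 − 4.3550) · e^(0.0345·24/12)
= 108.5950 · e^0.069000 = 108.5950 × 1.071436 = £116.35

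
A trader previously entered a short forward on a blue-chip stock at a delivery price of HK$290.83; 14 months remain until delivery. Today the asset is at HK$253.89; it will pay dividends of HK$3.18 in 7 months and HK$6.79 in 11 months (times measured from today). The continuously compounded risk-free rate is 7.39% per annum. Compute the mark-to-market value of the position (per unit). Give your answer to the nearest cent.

HK$22.31

PV(remaining dividends) I = 3.18·e^(−0.0739·7/12) + 6.79·e^(−0.0739·11/12) = 9.3911
Current forward F = (S − I)·e^(rT) = (253.89 − 9.3911)·e^(0.0739·14/12) = 244.4989 × 1.090042 = 266.5141
Value (long) = (F − K)·e^(−rT) = (266.5141 − 290.83) × 0.917395 = -22.3073
Short position value = −(long value) = HK$22.31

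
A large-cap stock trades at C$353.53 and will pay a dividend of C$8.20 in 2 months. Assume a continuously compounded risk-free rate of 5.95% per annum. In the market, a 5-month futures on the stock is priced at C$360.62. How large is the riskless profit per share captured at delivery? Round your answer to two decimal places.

C$6.54 per share

PV(dividends) I = 8.20·e^(−0.0595·2/12) = 8.1191
Fair futures F* = (S − I)·e^(rT) = (353.53 − 8.1191)·e^0.024792 = 345.4109 × 1.025102 = 354.0814
Market C$360.62 > fair 354.0814: forward overpriced → cash-and-carry (borrow at r, buy the stock and collect the dividends, short the forward).
Profit at T = |F_mkt − F*| = |360.62 − 354.0814| = C$6.54 per share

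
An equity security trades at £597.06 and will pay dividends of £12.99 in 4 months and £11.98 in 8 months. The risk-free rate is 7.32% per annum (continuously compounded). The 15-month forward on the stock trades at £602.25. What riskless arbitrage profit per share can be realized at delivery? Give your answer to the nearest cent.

PV(dividends) I = 12.99·e^(−0.0732·4/12) + 11.98·e^(−0.0732·8/12) = 24.0863
Fair forward F* = (S − I)·e^(rT) = (597.06 − 24.0863)·e^0.091500 = 572.9737 × 1.095817 = 627.8743
Market £602.25 < fair 627.8743: forward underpriced → reverse cash-and-carry (short the stock, invest proceeds at r, pay the dividends, go long the forward).
Profit at T = |F_mkt − F*| = |602.25 − 627.8743| = £25.62 per share

£25.62 per share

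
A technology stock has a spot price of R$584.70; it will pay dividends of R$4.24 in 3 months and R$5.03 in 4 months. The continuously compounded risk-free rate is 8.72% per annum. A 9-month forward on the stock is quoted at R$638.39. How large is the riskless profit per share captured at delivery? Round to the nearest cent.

PV(dividends) I = 4.24·e^(−0.0872·3/12) + 5.03·e^(−0.0872·4/12) = 9.0345
Fair forward F* = (S − I)·e^(rT) = (584.70 − 9.0345)·e^0.065400 = 575.6655 × 1.067586 = 614.5724
Market R$638.39 > fair 614.5724: forward overpriced → cash-and-carry (borrow at r, buy the stock and collect the dividends, short the forward).
Profit at T = |F_mkt − F*| = |638.39 − 614.5724| = R$23.82 per share

R$23.82 per share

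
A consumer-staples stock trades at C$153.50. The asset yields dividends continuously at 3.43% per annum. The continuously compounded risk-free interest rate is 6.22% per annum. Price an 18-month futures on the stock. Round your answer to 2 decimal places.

C$160.06

F = S·e^((r − q)T) = 153.50 · e^((0.0622 − 0.0343) × 18/12)
= 153.50 · e^0.041850 = 153.50 × 1.042738
F = C$160.06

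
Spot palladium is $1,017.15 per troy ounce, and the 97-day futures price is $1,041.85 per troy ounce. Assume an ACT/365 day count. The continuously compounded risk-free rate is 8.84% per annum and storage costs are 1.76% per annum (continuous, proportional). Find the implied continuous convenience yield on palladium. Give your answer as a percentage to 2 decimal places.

F = S·e^((r+u−y)T) ⇒ (r+u−y) = ln(F/S)/T
ln(1041.85/1017.15) = 0.023993; /T ⇒ 0.090283
y = r + u − ln(F/S)/T = 0.0884 + 0.0176 − 0.090283 = 0.015717
y = 1.57%

1.57%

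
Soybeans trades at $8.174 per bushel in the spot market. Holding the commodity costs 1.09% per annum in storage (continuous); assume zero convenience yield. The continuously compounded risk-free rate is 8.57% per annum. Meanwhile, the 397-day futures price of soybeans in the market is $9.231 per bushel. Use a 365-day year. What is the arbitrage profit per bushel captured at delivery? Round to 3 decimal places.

Fair futures: F* = S·e^(carry·T), with carry = (r + u) = 0.0857 + 0.0109 = 0.0966
F* = 8.174 · e^(0.0966 × 397/365) = 8.174 · e^0.105069 = 8.174 × 1.110787 = $9.0796
Market $9.231 > fair $9.0796: forward overpriced → cash-and-carry (buy spot, short the forward).
At maturity, profit = |F_mkt − F*| = |9.231 − 9.0796| = $0.151 per bushel

$0.151 per bushel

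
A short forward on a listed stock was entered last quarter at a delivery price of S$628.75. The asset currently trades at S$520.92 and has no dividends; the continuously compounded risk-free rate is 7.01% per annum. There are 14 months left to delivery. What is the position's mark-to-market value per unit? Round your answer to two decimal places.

Current fair forward for the remaining 14 months: F = S·e^(r·T), r = 0.0701
F = 520.92 · e^(0.0701 × 14/12) = 520.92 × 1.085221 = 565.3133
Value of long forward = (F − K)·e^(−rT) = (565.3133 − 628.75) · e^(−0.0701·14/12)
= -63.4367 × 0.921472 = -58.46
Short position value = −(long value) = S$58.46

S$58.46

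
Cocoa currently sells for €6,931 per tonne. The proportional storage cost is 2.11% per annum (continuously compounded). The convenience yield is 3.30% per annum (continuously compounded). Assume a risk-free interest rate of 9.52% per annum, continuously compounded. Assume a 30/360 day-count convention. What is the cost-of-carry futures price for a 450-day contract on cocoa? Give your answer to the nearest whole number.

€7,692 per tonne

Net carry = r + u − y = 0.0952 + 0.0211 − 0.0330 = 0.0833
F = S·e^((r+u−y)T) = 6931 · e^(0.0833 × 450/360) = 6931 · e^0.104125
= 6931 × 1.109739 = €7,692 per tonne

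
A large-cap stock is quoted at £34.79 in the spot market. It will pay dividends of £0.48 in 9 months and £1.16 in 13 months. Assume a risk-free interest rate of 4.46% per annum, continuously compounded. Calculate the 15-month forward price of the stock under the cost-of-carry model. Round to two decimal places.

PV(dividends) I = 0.48·e^(−0.0446·9/12) + 1.16·e^(−0.0446·13/12)
I = 0.4642 + 1.1053 = 1.5695
F = (S − I)·e^(rT) = (34.79 − 1.5695) · e^(0.0446·15/12)
= 33.2205 · e^0.055750 = 33.2205 × 1.057333 = £35.13

£35.13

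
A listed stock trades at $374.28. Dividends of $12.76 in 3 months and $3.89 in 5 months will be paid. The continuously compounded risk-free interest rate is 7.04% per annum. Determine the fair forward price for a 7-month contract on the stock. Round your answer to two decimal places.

$372.97

PV(dividends) I = 12.76·e^(−0.0704·3/12) + 3.89·e^(−0.0704·5/12)
I = 12.5374 + 3.7776 = 16.3150
F = (S − I)·e^(rT) = (374.28 − 16.3150) · e^(0.0704·7/12)
= 357.9650 · e^0.041067 = 357.9650 × 1.041922 = $372.97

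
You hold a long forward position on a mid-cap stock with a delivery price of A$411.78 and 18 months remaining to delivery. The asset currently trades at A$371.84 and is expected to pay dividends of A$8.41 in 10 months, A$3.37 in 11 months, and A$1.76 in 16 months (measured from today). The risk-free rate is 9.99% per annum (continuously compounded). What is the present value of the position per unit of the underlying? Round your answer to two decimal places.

PV(remaining dividends) I = 8.41·e^(−0.0999·10/12) + 3.37·e^(−0.0999·11/12) + 1.76·e^(−0.0999·16/12) = 12.3538
Current forward F = (S − I)·e^(rT) = (371.84 − 12.3538)·e^(0.0999·18/12) = 359.4862 × 1.161660 = 417.6007
Value (long) = (F − K)·e^(−rT) = (417.6007 − 411.78) × 0.860837 = 5.0107
Value = A$5.01

A$5.01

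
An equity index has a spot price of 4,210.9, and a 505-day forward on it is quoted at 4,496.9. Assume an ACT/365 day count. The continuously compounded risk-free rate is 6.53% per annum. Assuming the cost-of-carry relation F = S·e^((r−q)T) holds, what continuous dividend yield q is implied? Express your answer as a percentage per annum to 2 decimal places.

From F = S·e^((r−q)T): (r − q) = ln(F/S)/T
ln(4496.9/4210.9) = ln(1.067919) = 0.065712
(r − q) = 0.065712 / (505/365) = 0.047495
q = r − ln(F/S)/T = 0.0653 − 0.047495 = 0.017805
q = 1.78%

1.78%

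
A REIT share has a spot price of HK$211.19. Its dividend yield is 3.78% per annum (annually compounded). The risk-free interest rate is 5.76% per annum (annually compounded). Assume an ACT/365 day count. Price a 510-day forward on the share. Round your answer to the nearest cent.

F = S · (1+r)^T / (1+q)^T
= 211.19 × 1.081393 / 1.053210 = 211.19 × 1.026759
F = HK$216.84

HK$216.84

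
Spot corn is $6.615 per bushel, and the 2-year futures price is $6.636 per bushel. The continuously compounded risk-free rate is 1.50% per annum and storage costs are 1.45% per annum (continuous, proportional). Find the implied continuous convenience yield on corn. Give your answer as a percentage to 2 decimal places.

F = S·e^((r+u−y)T) ⇒ (r+u−y) = ln(F/S)/T
ln(6.636/6.615) = 0.003170; /T ⇒ 0.001585
y = r + u − ln(F/S)/T = 0.0150 + 0.0145 − 0.001585 = 0.027915
y = 2.79%

2.79%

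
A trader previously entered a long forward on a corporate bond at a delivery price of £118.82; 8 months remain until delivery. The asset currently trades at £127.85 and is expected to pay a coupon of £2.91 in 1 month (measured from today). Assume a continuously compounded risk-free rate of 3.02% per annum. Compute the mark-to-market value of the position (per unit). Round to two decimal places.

£8.50

PV(remaining coupons) I = 2.91·e^(−0.0302·1/12) = 2.9027
Current forward F = (S − I)·e^(rT) = (127.85 − 2.9027)·e^(0.0302·8/12) = 124.9473 × 1.020337 = 127.4884
Value (long) = (F − K)·e^(−rT) = (127.4884 − 118.82) × 0.980068 = 8.4956
Value = £8.50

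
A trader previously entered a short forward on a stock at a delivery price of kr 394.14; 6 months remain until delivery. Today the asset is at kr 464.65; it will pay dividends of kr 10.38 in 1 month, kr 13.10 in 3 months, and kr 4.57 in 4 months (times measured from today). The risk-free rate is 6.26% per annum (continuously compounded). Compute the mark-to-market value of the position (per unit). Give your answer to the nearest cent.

-kr 54.96

PV(remaining dividends) I = 10.38·e^(−0.0626·1/12) + 13.10·e^(−0.0626·3/12) + 4.57·e^(−0.0626·4/12) = 27.6982
Current forward F = (S − I)·e^(rT) = (464.65 − 27.6982)·e^(0.0626·6/12) = 436.9518 × 1.031795 = 450.8447
Value (long) = (F − K)·e^(−rT) = (450.8447 − 394.14) × 0.969185 = 54.9573
Short position value = −(long value) = -kr 54.96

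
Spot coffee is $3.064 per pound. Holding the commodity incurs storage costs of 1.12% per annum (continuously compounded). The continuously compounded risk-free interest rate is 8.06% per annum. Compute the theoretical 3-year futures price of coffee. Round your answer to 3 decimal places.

Net carry = r + u − y = 0.0806 + 0.0112 − 0.0000 = 0.0918
F = S·e^((r+u−y)T) = 3.064 · e^(0.0918 × 3) = 3.064 · e^0.275400
= 3.064 × 1.317057 = $4.035 per pound

$4.035 per pound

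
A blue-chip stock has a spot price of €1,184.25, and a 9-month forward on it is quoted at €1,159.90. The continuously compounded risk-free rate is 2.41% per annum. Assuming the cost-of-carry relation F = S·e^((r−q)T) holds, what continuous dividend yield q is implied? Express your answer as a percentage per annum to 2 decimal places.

From F = S·e^((r−q)T): (r − q) = ln(F/S)/T
ln(1159.90/1184.25) = ln(0.979438) = -0.020776
(r − q) = -0.020776 / (9/12) = -0.027701
q = r − ln(F/S)/T = 0.0241 + 0.027701 = 0.051801
q = 5.18%

5.18%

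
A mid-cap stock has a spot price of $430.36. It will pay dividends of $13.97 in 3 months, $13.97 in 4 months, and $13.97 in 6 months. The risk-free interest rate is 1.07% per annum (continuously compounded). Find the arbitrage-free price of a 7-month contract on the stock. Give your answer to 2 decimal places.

$391.04

PV(dividends) I = 13.97·e^(−0.0107·3/12) + 13.97·e^(−0.0107·4/12) + 13.97·e^(−0.0107·6/12)
I = 13.9327 + 13.9203 + 13.8955 = 41.7485
F = (S − I)·e^(rT) = (430.36 − 41.7485) · e^(0.0107·7/12)
= 388.6115 · e^0.006242 = 388.6115 × 1.006262 = $391.04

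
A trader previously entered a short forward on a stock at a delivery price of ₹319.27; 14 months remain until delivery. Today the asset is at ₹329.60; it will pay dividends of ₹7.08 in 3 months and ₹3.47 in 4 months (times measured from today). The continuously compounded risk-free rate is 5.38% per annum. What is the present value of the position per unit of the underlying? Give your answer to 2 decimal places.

-₹19.36

PV(remaining dividends) I = 7.08·e^(−0.0538·3/12) + 3.47·e^(−0.0538·4/12) = 10.3937
Current forward F = (S − I)·e^(rT) = (329.60 − 10.3937)·e^(0.0538·14/12) = 319.2063 × 1.064778 = 339.8838
Value (long) = (F − K)·e^(−rT) = (339.8838 − 319.27) × 0.939163 = 19.3597
Short position value = −(long value) = -₹19.36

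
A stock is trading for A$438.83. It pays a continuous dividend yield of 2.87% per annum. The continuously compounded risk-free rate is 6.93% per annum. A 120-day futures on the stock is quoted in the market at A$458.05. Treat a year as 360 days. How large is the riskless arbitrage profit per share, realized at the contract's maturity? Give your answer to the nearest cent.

A$13.24 per share

Fair futures: F* = S·e^(carry·T), with carry = (r − q) = 0.0693 − 0.0287 = 0.0406
F* = 438.83 · e^(0.0406 × 120/360) = 438.83 · e^0.013533 = 438.83 × 1.013625 = A$444.8091
Market A$458.05 > fair A$444.8091: forward overpriced → cash-and-carry (buy spot, short the forward).
At maturity, profit = |F_mkt − F*| = |458.05 − 444.8091| = A$13.24 per share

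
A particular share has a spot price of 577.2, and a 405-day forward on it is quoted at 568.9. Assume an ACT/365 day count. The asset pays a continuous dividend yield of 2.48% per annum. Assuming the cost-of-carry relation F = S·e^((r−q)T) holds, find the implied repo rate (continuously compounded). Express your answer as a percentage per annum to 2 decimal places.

1.17%

From F = S·e^((r−q)T): (r − q) = ln(F/S)/T
ln(568.9/577.2) = ln(0.985620) = -0.014484
(r − q) = -0.014484 / (405/365) = -0.013053
r = ln(F/S)/T + q = -0.013053 + 0.0248 = 0.011747
r = 1.17%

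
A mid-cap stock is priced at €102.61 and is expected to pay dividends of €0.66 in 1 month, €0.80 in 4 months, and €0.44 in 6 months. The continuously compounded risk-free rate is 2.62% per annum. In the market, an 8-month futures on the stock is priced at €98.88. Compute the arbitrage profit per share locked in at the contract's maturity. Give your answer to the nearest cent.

PV(dividends) I = 0.66·e^(−0.0262·1/12) + 0.80·e^(−0.0262·4/12) + 0.44·e^(−0.0262·6/12) = 1.8859
Fair futures F* = (S − I)·e^(rT) = (102.61 − 1.8859)·e^0.017467 = 100.7241 × 1.017620 = 102.4989
Market €98.88 < fair 102.4989: forward underpriced → reverse cash-and-carry (short the stock, invest proceeds at r, pay the dividends, go long the forward).
Profit at T = |F_mkt − F*| = |98.88 − 102.4989| = €3.62 per share

€3.62 per share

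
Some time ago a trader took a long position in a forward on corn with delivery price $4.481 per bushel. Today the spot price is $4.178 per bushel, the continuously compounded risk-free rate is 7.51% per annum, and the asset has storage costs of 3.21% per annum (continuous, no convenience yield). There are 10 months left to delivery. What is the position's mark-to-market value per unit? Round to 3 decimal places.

Current fair forward for the remaining 10 months: F = S·e^((r + u)·T), (r + u) = 0.0751 + 0.0321 = 0.1072
F = 4.178 · e^(0.1072 × 10/12) = 4.178 × 1.093445 = 4.5684
Value of long forward = (F − K)·e^(−rT) = (4.5684 − 4.481) · e^(−0.0751·10/12)
= 0.0874 × 0.939335 = 0.082

$0.082 per bushel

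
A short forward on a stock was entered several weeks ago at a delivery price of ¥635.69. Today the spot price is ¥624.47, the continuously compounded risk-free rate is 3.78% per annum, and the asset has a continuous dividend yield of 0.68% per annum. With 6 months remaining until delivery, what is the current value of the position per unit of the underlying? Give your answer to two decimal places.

Current fair forward for the remaining 6 months: F = S·e^((r − q)·T), (r − q) = 0.0378 − 0.0068 = 0.0310
F = 624.47 · e^(0.0310 × 6/12) = 624.47 × 1.015621 = 634.2248
Value of long forward = (F − K)·e^(−rT) = (634.2248 − 635.69) · e^(−0.0378·6/12)
= -1.4652 × 0.981277 = -1.44
Short position value = −(long value) = ¥1.44

¥1.44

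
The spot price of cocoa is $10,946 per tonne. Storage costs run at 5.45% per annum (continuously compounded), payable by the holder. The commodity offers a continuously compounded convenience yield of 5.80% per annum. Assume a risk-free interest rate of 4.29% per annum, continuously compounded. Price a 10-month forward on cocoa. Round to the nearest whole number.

$11,311 per tonne

Net carry = r + u − y = 0.0429 + 0.0545 − 0.0580 = 0.0394
F = S·e^((r+u−y)T) = 10946 · e^(0.0394 × 10/12) = 10946 · e^0.032833
= 10946 × 1.033378 = $11,311 per tonne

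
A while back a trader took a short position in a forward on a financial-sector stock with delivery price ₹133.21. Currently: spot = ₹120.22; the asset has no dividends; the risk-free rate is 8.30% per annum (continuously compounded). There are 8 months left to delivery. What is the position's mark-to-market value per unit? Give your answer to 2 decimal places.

Current fair forward for the remaining 8 months: F = S·e^(r·T), r = 0.0830
F = 120.22 · e^(0.0830 × 8/12) = 120.22 × 1.056893 = 127.0597
Value of long forward = (F − K)·e^(−rT) = (127.0597 − 133.21) · e^(−0.0830·8/12)
= -6.1503 × 0.946170 = -5.82
Short position value = −(long value) = ₹5.82

₹5.82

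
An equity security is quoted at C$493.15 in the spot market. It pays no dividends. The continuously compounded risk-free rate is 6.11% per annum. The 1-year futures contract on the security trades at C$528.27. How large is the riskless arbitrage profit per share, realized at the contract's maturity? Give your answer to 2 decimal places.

Fair futures: F* = S·e^(carry·T), with carry = r = 0.0611
F* = 493.15 · e^(0.0611 × 1) = 493.15 · e^0.061100 = 493.15 × 1.063005 = C$524.2209
Market C$528.27 > fair C$524.2209: forward overpriced → cash-and-carry (buy spot, short the forward).
At maturity, profit = |F_mkt − F*| = |528.27 − 524.2209| = C$4.05 per share

C$4.05 per share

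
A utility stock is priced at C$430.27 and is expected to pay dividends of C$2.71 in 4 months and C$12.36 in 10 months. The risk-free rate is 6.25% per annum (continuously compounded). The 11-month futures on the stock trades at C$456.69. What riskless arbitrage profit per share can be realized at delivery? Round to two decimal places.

PV(dividends) I = 2.71·e^(−0.0625·4/12) + 12.36·e^(−0.0625·10/12) = 14.3869
Fair futures F* = (S − I)·e^(rT) = (430.27 − 14.3869)·e^0.057292 = 415.8831 × 1.058965 = 440.4056
Market C$456.69 > fair 440.4056: forward overpriced → cash-and-carry (borrow at r, buy the stock and collect the dividends, short the forward).
Profit at T = |F_mkt − F*| = |456.69 − 440.4056| = C$16.28 per share

C$16.28 per share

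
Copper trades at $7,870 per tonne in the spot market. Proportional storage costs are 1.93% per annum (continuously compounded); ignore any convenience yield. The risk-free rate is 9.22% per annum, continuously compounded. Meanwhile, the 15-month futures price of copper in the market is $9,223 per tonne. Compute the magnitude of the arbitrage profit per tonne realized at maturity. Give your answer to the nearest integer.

Fair futures: F* = S·e^(carry·T), with carry = (r + u) = 0.0922 + 0.0193 = 0.1115
F* = 7870 · e^(0.1115 × 15/12) = 7870 · e^0.139375 = 7870 × 1.149555 = $9046.9979
Market $9223 > fair $9046.9979: forward overpriced → cash-and-carry (buy spot, short the forward).
At maturity, profit = |F_mkt − F*| = |9223 − 9046.9979| = $176 per tonne

$176 per tonne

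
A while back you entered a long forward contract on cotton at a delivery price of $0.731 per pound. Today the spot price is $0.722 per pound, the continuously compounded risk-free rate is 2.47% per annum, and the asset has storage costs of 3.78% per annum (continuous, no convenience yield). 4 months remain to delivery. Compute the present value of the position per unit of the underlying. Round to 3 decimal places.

Current fair forward for the remaining 4 months: F = S·e^((r + u)·T), (r + u) = 0.0247 + 0.0378 = 0.0625
F = 0.722 · e^(0.0625 × 4/12) = 0.722 × 1.021052 = 0.7372
Value of long forward = (F − K)·e^(−rT) = (0.7372 − 0.731) · e^(−0.0247·4/12)
= 0.0062 × 0.991800 = 0.006

$0.006 per pound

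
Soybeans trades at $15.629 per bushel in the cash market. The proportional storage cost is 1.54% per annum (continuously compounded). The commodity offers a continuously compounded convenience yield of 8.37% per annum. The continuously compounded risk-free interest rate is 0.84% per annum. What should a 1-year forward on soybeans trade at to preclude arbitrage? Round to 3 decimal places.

$14.720 per bushel

Net carry = r + u − y = 0.0084 + 0.0154 − 0.0837 = -0.0599
F = S·e^((r+u−y)T) = 15.629 · e^(-0.0599 × 1) = 15.629 · e^-0.059900
= 15.629 × 0.941859 = $14.720 per bushel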